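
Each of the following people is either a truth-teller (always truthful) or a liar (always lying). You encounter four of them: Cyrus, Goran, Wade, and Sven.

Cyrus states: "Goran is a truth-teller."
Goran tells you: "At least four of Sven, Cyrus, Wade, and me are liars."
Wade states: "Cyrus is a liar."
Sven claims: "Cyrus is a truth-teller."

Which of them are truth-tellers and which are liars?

Consider Cyrus. Suppose Cyrus is a truth-teller.
Then no assignment of the remaining roles makes every statement match its speaker's type — contradiction.
So Cyrus is a liar.
With that fixed, Wade's statement is true, so Wade is a truth-teller.
With that fixed, Sven's statement is false, so Sven is a liar.
With that fixed, Goran's statement is false, so Goran is a liar.

Cyrus: liar, Goran: liar, Wade: truth-teller, Sven: liar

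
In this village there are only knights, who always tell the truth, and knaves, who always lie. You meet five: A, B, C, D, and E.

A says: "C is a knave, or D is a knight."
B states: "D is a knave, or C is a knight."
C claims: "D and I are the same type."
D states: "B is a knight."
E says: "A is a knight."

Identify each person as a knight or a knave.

A: knight, B: knight, C: knight, D: knight, E: knight

Consider A. Suppose A is a knave.
Then no assignment of the remaining roles makes every statement match its speaker's type — contradiction.
So A is a knight.
With that fixed, E's statement is true, so E is a knight.
Consider B. Suppose B is a knave.
Then no assignment of the remaining roles makes every statement match its speaker's type — contradiction.
So B is a knight.
With that fixed, D's statement is true, so D is a knight.
Consider C. Suppose C is a knave.
Then B's statement comes out false, contradicting B being a knight.
So C is a knight.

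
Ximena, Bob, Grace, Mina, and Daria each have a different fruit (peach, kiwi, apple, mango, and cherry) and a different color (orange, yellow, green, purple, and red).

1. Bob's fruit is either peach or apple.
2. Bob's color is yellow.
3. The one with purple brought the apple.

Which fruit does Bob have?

peach

Clue 1 rules out cherry, kiwi, and mango for Bob's fruit.
With clues 1–3, apple is impossible for Bob's fruit.
That leaves peach.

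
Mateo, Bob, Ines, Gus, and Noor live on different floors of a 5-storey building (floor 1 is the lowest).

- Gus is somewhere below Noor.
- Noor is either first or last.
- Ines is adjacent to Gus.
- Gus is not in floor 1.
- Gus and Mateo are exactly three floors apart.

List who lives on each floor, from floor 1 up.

Mateo, Bob, Ines, Gus, Noor

From clue 1: Gus is in {1,2,3,4}.
From clues 1–2: Noor → floor 5.
From clues 1–3: Mateo is in {1,2,3,4}.
From clues 1–4: Gus is in {2,3,4}.
From clues 1–5: Mateo → floor 1, Bob → floor 2, Ines → floor 3, Gus → floor 4.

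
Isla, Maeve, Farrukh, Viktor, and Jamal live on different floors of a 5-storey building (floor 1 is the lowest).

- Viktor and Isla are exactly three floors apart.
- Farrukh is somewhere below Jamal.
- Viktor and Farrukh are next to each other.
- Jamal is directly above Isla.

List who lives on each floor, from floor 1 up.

From clue 1: Isla is in {1,2,4,5}.
From clues 1–2: Farrukh is in {1,2,3}.
From clues 1–3: Isla is in {1,4,5}.
From clues 1–4: Viktor → floor 1, Farrukh → floor 2, Maeve → floor 3, Isla → floor 4, Jamal → floor 5.

Viktor, Farrukh, Maeve, Isla, Jamal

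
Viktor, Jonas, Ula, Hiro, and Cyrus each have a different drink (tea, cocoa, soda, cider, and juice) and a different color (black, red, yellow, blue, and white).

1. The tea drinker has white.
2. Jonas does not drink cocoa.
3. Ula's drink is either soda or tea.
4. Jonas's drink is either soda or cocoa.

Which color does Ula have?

white

With clues 1–4, black, blue, red, and yellow are impossible for Ula's color.
That leaves white.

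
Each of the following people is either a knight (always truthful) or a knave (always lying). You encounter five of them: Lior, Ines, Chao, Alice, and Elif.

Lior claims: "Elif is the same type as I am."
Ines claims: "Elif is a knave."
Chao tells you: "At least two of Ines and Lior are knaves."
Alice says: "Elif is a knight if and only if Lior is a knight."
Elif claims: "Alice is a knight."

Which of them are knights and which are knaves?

Lior: knight, Ines: knave, Chao: knave, Alice: knight, Elif: knight

Consider Lior. Suppose Lior is a knave.
Then no assignment of the remaining roles makes every statement match its speaker's type — contradiction.
So Lior is a knight.
With that fixed, Chao's statement is false, so Chao is a knave.
Consider Ines. Suppose Ines is a knight.
Then no assignment of the remaining roles makes every statement match its speaker's type — contradiction.
So Ines is a knave.
Consider Alice. Suppose Alice is a knave.
Then no assignment of the remaining roles makes every statement match its speaker's type — contradiction.
So Alice is a knight.
With that fixed, Elif's statement is true, so Elif is a knight.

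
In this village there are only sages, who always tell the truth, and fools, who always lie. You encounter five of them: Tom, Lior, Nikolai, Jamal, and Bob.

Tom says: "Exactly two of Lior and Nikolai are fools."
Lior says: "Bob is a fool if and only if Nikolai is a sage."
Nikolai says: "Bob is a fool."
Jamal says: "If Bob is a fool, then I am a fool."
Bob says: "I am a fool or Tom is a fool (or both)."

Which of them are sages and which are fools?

Consider Tom. Suppose Tom is a sage.
Then whichever role Bob has, Bob's statement has the wrong truth value — contradiction.
So Tom is a fool.
With that fixed, Bob's statement is true, so Bob is a sage.
With that fixed, Nikolai's statement is false, so Nikolai is a fool.
With that fixed, Jamal's statement is true, so Jamal is a sage.
With that fixed, Lior's statement is true, so Lior is a sage.

Tom: fool, Lior: sage, Nikolai: fool, Jamal: sage, Bob: sage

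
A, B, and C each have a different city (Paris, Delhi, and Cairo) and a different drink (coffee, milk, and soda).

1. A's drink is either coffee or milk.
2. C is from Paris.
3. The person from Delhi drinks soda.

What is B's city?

With clues 1–2, Paris is impossible for B's city.
With clues 1–3, Cairo is impossible for B's city.
That leaves Delhi.

Delhi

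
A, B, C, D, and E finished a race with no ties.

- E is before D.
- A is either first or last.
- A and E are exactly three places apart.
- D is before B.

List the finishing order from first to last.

C, E, D, B, A

From clue 1: D is in {2,3,4,5}.
From clues 1–2: A is in {1,5}.
From clues 1–4: C → place 1, E → place 2, D → place 3, B → place 4, A → place 5.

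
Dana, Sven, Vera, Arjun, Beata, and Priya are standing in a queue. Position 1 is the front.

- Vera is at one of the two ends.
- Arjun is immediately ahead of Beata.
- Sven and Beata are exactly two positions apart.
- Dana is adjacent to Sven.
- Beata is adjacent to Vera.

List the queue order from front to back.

From clue 1: Vera is in {1,6}.
From clues 1–5: Priya → position 1, Dana → position 2, Sven → position 3, Arjun → position 4, Beata → position 5, Vera → position 6.

Priya, Dana, Sven, Arjun, Beata, Vera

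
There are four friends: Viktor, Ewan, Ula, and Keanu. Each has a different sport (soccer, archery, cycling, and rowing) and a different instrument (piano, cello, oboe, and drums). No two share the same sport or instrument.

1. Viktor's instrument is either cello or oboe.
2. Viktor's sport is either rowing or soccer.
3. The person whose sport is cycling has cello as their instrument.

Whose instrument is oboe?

Viktor

With clues 1–3, Ewan, Keanu, and Ula are impossible for the one with instrument oboe.
That leaves Viktor.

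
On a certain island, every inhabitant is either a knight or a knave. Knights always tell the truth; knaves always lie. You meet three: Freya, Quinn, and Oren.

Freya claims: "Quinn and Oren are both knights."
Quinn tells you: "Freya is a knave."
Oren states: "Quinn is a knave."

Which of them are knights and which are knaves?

Freya: knave, Quinn: knight, Oren: knave

Consider Freya. Suppose Freya is a knight.
Then no assignment of the remaining roles makes every statement match its speaker's type — contradiction.
So Freya is a knave.
With that fixed, Quinn's statement is true, so Quinn is a knight.
With that fixed, Oren's statement is false, so Oren is a knave.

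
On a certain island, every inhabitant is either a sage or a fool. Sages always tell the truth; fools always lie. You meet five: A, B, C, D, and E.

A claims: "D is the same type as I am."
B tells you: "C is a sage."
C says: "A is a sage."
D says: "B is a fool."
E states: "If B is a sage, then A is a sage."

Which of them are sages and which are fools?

A: fool, B: fool, C: fool, D: sage, E: sage

Consider A. Suppose A is a sage.
Then no assignment of the remaining roles makes every statement match its speaker's type — contradiction.
So A is a fool.
With that fixed, C's statement is false, so C is a fool.
With that fixed, B's statement is false, so B is a fool.
With that fixed, D's statement is true, so D is a sage.
With that fixed, E's statement is true, so E is a sage.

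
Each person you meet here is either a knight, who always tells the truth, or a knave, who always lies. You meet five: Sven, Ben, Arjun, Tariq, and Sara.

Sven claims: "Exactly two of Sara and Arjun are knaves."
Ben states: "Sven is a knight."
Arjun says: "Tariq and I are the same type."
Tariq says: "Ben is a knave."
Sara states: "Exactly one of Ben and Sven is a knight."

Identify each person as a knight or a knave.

Sven: knave, Ben: knave, Arjun: knight, Tariq: knight, Sara: knave

Consider Sven. Suppose Sven is a knight.
Then no assignment of the remaining roles makes every statement match its speaker's type — contradiction.
So Sven is a knave.
With that fixed, Ben's statement is false, so Ben is a knave.
With that fixed, Tariq's statement is true, so Tariq is a knight.
With that fixed, Sara's statement is false, so Sara is a knave.
Consider Arjun. Suppose Arjun is a knave.
Then Sven's statement comes out true, contradicting Sven being a knave.
So Arjun is a knight.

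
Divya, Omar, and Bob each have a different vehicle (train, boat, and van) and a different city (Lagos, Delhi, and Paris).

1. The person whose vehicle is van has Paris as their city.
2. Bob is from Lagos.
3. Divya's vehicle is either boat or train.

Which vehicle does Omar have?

van

With clues 1–3, boat and train are impossible for Omar's vehicle.
That leaves van.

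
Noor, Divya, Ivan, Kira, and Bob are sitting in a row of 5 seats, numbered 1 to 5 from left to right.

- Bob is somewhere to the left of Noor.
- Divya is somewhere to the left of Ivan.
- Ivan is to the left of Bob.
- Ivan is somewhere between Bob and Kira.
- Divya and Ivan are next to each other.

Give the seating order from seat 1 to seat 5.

From clue 1: Noor is in {2,3,4,5}.
From clues 1–3: Noor is in {4,5}.
From clues 1–4: Ivan → seat 3, Bob → seat 4, Noor → seat 5.
From clues 1–5: Kira → seat 1, Divya → seat 2.

Kira, Divya, Ivan, Bob, Noor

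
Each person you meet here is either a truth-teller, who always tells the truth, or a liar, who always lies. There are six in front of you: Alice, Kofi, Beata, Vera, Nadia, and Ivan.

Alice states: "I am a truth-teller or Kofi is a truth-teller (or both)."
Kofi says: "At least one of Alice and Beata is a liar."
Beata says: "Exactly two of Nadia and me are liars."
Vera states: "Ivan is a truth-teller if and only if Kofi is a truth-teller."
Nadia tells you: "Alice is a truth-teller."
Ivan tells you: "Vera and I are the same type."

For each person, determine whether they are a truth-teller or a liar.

Consider Alice. Suppose Alice is a liar.
Then no assignment of the remaining roles makes every statement match its speaker's type — contradiction.
So Alice is a truth-teller.
With that fixed, Nadia's statement is true, so Nadia is a truth-teller.
With that fixed, Beata's statement is false, so Beata is a liar.
With that fixed, Kofi's statement is true, so Kofi is a truth-teller.
Consider Vera. Suppose Vera is a liar.
Then whichever role Ivan has, Ivan's statement has the wrong truth value — contradiction.
So Vera is a truth-teller.
Consider Ivan. Suppose Ivan is a liar.
Then Vera's statement comes out false, contradicting Vera being a truth-teller.
So Ivan is a truth-teller.

Alice: truth-teller, Kofi: truth-teller, Beata: liar, Vera: truth-teller, Nadia: truth-teller, Ivan: truth-teller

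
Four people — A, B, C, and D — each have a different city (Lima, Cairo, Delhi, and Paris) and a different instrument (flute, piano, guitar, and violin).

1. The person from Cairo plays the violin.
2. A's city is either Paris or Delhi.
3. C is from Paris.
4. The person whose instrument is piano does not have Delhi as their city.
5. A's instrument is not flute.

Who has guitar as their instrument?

A

With clues 1–5, B, C, and D are impossible for the one with instrument guitar.
That leaves A.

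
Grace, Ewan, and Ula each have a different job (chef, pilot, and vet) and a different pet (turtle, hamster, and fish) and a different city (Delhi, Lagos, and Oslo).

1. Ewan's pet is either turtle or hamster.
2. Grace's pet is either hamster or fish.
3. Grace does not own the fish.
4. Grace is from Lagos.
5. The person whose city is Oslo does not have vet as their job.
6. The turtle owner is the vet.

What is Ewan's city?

With clues 1–4, Lagos is impossible for Ewan's city.
With clues 1–6, Oslo is impossible for Ewan's city.
That leaves Delhi.

Delhi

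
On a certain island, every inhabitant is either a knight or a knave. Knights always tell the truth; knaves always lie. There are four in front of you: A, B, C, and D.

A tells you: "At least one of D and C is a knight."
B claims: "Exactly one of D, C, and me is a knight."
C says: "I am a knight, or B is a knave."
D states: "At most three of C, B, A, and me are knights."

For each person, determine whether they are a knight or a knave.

Consider A. Suppose A is a knave.
Then no assignment of the remaining roles makes every statement match its speaker's type — contradiction.
So A is a knight.
Consider B. Suppose B is a knight.
Then no assignment of the remaining roles makes every statement match its speaker's type — contradiction.
So B is a knave.
With that fixed, C's statement is true, so C is a knight.
With that fixed, D's statement is true, so D is a knight.

A: knight, B: knave, C: knight, D: knight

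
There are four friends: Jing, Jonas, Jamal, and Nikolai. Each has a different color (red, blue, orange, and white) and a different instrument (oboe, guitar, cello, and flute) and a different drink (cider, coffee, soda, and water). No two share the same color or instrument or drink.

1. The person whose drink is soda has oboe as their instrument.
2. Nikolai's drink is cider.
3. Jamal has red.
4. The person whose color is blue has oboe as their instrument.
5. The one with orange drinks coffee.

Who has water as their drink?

Jamal

With clues 1–2, Nikolai is impossible for the one with drink water.
With clues 1–5, Jing and Jonas are impossible for the one with drink water.
That leaves Jamal.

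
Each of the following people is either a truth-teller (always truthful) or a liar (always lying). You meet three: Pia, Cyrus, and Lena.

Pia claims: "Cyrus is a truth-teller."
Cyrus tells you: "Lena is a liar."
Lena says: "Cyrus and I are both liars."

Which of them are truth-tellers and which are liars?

Consider Pia. Suppose Pia is a liar.
Then no assignment of the remaining roles makes every statement match its speaker's type — contradiction.
So Pia is a truth-teller.
Consider Cyrus. Suppose Cyrus is a liar.
Then Pia's statement comes out false, contradicting Pia being a truth-teller.
So Cyrus is a truth-teller.
With that fixed, Lena's statement is false, so Lena is a liar.

Pia: truth-teller, Cyrus: truth-teller, Lena: liar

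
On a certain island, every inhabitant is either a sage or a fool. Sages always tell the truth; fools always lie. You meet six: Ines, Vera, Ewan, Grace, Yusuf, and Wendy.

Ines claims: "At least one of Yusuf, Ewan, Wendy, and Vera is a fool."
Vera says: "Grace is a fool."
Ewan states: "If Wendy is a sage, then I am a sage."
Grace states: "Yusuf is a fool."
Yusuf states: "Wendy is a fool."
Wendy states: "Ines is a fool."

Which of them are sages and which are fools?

Consider Ines. Suppose Ines is a fool.
Then no assignment of the remaining roles makes every statement match its speaker's type — contradiction.
So Ines is a sage.
With that fixed, Wendy's statement is false, so Wendy is a fool.
With that fixed, Ewan's statement is true, so Ewan is a sage.
With that fixed, Yusuf's statement is true, so Yusuf is a sage.
With that fixed, Grace's statement is false, so Grace is a fool.
With that fixed, Vera's statement is true, so Vera is a sage.

Ines: sage, Vera: sage, Ewan: sage, Grace: fool, Yusuf: sage, Wendy: fool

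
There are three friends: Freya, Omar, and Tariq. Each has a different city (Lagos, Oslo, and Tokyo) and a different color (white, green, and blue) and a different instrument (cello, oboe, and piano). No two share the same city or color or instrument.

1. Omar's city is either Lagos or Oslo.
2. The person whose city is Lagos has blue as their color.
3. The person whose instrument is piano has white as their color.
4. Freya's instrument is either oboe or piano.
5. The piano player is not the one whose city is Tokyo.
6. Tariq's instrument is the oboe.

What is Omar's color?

With clues 1–5, green is impossible for Omar's color.
With clues 1–6, white is impossible for Omar's color.
That leaves blue.

blue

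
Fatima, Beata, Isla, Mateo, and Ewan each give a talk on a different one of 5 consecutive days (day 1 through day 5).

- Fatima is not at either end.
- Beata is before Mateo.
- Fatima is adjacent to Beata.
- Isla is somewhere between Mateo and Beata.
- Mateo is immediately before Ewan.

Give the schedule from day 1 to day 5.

Beata, Fatima, Isla, Mateo, Ewan

From clue 1: Fatima is in {2,3,4}.
From clues 1–4: Fatima is in {2,3}.
From clues 1–5: Beata → day 1, Fatima → day 2, Isla → day 3, Mateo → day 4, Ewan → day 5.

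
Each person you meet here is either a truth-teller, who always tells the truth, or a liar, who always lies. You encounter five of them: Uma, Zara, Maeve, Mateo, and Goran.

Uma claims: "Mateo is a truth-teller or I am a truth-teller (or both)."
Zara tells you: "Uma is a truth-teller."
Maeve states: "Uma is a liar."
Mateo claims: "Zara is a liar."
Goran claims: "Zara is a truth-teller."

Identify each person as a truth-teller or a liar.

Consider Uma. Suppose Uma is a liar.
Then no assignment of the remaining roles makes every statement match its speaker's type — contradiction.
So Uma is a truth-teller.
With that fixed, Zara's statement is true, so Zara is a truth-teller.
With that fixed, Maeve's statement is false, so Maeve is a liar.
With that fixed, Mateo's statement is false, so Mateo is a liar.
With that fixed, Goran's statement is true, so Goran is a truth-teller.

Uma: truth-teller, Zara: truth-teller, Maeve: liar, Mateo: liar, Goran: truth-teller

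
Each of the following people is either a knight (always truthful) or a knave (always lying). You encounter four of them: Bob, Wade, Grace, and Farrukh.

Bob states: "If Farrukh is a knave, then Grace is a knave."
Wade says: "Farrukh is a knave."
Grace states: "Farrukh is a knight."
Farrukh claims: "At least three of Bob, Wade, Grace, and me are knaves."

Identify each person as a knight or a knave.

Consider Bob. Suppose Bob is a knave.
Then no assignment of the remaining roles makes every statement match its speaker's type — contradiction.
So Bob is a knight.
Consider Wade. Suppose Wade is a knave.
Then no assignment of the remaining roles makes every statement match its speaker's type — contradiction.
So Wade is a knight.
With that fixed, Farrukh's statement is false, so Farrukh is a knave.
With that fixed, Grace's statement is false, so Grace is a knave.

Bob: knight, Wade: knight, Grace: knave, Farrukh: knave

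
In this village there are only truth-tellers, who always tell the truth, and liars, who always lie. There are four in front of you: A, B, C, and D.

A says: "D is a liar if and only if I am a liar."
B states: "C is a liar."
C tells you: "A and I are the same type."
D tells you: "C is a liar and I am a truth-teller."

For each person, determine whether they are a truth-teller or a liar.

A: truth-teller, B: truth-teller, C: liar, D: truth-teller

Consider A. Suppose A is a liar.
Then whichever role C has, C's statement has the wrong truth value — contradiction.
So A is a truth-teller.
Consider B. Suppose B is a liar.
Then no assignment of the remaining roles makes every statement match its speaker's type — contradiction.
So B is a truth-teller.
Consider C. Suppose C is a truth-teller.
Then B's statement comes out false, contradicting B being a truth-teller.
So C is a liar.
Consider D. Suppose D is a liar.
Then A's statement comes out false, contradicting A being a truth-teller.
So D is a truth-teller.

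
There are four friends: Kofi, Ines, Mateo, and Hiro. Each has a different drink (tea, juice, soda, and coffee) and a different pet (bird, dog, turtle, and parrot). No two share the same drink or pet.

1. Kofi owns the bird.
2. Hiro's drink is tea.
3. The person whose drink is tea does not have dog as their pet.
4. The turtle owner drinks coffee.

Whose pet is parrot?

Clue 1 rules out Kofi for the one with pet parrot.
With clues 1–4, Ines and Mateo are impossible for the one with pet parrot.
That leaves Hiro.

Hiro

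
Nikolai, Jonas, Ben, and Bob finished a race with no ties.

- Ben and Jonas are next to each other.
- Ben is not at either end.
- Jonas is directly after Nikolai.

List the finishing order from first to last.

From clues 1–2: Ben is in {2,3}.
From clues 1–3: Nikolai → place 1, Jonas → place 2, Ben → place 3, Bob → place 4.

Nikolai, Jonas, Ben, Bob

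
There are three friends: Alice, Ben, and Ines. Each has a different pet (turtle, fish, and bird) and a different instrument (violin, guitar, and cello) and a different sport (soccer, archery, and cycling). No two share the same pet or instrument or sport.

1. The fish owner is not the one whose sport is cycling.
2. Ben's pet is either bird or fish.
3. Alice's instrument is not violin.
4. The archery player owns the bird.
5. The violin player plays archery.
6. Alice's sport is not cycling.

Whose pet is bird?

With clues 1–5, Alice is impossible for the one with pet bird.
With clues 1–6, Ines is impossible for the one with pet bird.
That leaves Ben.

Ben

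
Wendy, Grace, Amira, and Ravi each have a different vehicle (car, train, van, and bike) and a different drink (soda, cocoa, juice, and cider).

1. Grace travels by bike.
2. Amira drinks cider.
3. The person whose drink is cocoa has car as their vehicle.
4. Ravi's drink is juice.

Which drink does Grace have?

soda

With clues 1–2, cider is impossible for Grace's drink.
With clues 1–3, cocoa is impossible for Grace's drink.
With clues 1–4, juice is impossible for Grace's drink.
That leaves soda.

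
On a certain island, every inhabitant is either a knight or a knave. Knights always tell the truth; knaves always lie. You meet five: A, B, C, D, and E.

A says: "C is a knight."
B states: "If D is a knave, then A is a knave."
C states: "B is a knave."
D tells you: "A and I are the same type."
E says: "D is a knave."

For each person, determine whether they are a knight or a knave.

Consider A. Suppose A is a knave.
Then whichever role D has, D's statement has the wrong truth value — contradiction.
So A is a knight.
Consider B. Suppose B is a knight.
Then no assignment of the remaining roles makes every statement match its speaker's type — contradiction.
So B is a knave.
With that fixed, C's statement is true, so C is a knight.
Consider D. Suppose D is a knight.
Then B's statement comes out true, contradicting B being a knave.
So D is a knave.
With that fixed, E's statement is true, so E is a knight.

A: knight, B: knave, C: knight, D: knave, E: knight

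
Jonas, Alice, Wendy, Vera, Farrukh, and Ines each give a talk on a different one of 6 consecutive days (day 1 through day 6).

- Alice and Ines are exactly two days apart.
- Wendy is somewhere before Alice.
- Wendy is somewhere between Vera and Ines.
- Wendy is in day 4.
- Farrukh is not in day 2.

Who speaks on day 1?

With clues 1–2, Alice is ruled out for day 1.
With clues 1–3, Wendy is ruled out for day 1.
With clues 1–4, Ines and Vera are ruled out for day 1.
With clues 1–5, Jonas is ruled out for day 1.
So day 1 is Farrukh.

Farrukh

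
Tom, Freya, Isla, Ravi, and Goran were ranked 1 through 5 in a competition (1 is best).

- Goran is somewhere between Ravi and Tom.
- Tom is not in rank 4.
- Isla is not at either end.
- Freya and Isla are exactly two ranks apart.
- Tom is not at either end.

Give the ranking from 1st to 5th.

From clue 1: Goran is in {2,3,4}.
From clues 1–3: Isla is in {2,3,4}.
From clues 1–4: Tom is in {1,2,5}.
From clues 1–5: Freya → rank 1, Tom → rank 2, Isla → rank 3, Goran → rank 4, Ravi → rank 5.

Freya, Tom, Isla, Goran, Ravi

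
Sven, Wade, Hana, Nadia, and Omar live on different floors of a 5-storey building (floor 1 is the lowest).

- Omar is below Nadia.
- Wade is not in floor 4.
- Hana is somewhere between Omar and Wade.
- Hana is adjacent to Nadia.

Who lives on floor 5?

With clue 1, Omar is ruled out for floor 5.
With clues 1–3, Hana is ruled out for floor 5.
With clues 1–4, Nadia and Sven are ruled out for floor 5.
So floor 5 is Wade.

Wade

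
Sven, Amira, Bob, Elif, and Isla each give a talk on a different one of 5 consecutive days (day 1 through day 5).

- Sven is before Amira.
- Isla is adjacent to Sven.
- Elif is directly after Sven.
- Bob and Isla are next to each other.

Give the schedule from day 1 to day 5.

Bob, Isla, Sven, Elif, Amira

From clue 1: Sven is in {1,2,3,4}.
From clues 1–2: Amira is in {3,4,5}.
From clues 1–3: Sven is in {2,3}.
From clues 1–4: Bob → day 1, Isla → day 2, Sven → day 3, Elif → day 4, Amira → day 5.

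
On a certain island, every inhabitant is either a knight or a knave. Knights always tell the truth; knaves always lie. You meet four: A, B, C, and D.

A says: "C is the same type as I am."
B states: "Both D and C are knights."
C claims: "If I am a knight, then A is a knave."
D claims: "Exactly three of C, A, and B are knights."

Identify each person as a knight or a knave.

Consider A. Suppose A is a knight.
Then whichever role C has, C's statement has the wrong truth value — contradiction.
So A is a knave.
With that fixed, C's statement is true, so C is a knight.
With that fixed, D's statement is false, so D is a knave.
With that fixed, B's statement is false, so B is a knave.

A: knave, B: knave, C: knight, D: knave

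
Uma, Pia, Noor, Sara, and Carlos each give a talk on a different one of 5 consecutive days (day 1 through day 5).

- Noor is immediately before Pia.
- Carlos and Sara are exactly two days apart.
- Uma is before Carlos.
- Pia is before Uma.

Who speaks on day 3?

With clues 1–2, Noor, Pia, and Uma are ruled out for day 3.
With clues 1–4, Carlos is ruled out for day 3.
So day 3 is Sara.

Sara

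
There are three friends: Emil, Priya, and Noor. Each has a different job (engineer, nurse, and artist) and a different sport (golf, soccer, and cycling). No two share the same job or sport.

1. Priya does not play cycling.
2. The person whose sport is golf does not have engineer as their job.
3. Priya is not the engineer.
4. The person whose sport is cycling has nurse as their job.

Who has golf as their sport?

Priya

With clues 1–4, Emil and Noor are impossible for the one with sport golf.
That leaves Priya.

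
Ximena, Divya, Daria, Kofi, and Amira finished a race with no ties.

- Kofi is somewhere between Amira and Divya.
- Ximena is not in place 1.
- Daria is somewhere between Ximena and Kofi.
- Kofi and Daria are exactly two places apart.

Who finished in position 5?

Ximena

With clue 1, Kofi is ruled out for place 5.
With clues 1–3, Daria is ruled out for place 5.
With clues 1–4, Amira and Divya are ruled out for place 5.
So place 5 is Ximena.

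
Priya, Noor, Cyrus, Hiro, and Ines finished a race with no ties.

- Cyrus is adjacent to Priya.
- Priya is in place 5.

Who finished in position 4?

With clues 1–2, Hiro, Ines, Noor, and Priya are ruled out for place 4.
So place 4 is Cyrus.

Cyrus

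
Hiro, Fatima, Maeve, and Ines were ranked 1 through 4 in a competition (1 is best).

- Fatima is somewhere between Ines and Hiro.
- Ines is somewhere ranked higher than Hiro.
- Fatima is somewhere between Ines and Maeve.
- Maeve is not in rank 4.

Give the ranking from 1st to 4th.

From clue 1: Fatima is in {2,3}.
From clues 1–2: Hiro is in {3,4}.
From clues 1–3: Ines → rank 1, Fatima → rank 2.
From clues 1–4: Maeve → rank 3, Hiro → rank 4.

Ines, Fatima, Maeve, Hiro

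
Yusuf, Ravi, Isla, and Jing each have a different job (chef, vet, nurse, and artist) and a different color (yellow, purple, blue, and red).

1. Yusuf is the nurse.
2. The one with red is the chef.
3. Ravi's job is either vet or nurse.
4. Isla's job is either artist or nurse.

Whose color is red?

With clues 1–2, Yusuf is impossible for the one with color red.
With clues 1–3, Ravi is impossible for the one with color red.
With clues 1–4, Isla is impossible for the one with color red.
That leaves Jing.

Jing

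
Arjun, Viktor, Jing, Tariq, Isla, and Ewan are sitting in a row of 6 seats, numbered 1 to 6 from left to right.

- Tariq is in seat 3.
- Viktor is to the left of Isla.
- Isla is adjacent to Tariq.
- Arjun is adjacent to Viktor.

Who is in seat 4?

Isla

With clue 1, Tariq is ruled out for seat 4.
With clues 1–3, Viktor is ruled out for seat 4.
With clues 1–4, Arjun, Ewan, and Jing are ruled out for seat 4.
So seat 4 is Isla.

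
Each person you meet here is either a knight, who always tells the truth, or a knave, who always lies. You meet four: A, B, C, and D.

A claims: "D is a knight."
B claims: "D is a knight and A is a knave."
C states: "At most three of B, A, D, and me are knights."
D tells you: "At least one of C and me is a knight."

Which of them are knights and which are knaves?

A: knight, B: knave, C: knight, D: knight

Consider A. Suppose A is a knave.
Then no assignment of the remaining roles makes every statement match its speaker's type — contradiction.
So A is a knight.
With that fixed, B's statement is false, so B is a knave.
With that fixed, C's statement is true, so C is a knight.
With that fixed, D's statement is true, so D is a knight.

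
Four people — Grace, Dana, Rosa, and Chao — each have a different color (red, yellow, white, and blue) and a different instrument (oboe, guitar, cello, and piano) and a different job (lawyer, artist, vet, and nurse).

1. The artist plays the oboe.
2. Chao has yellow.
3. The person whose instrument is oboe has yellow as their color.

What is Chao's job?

artist

With clues 1–3, lawyer, nurse, and vet are impossible for Chao's job.
That leaves artist.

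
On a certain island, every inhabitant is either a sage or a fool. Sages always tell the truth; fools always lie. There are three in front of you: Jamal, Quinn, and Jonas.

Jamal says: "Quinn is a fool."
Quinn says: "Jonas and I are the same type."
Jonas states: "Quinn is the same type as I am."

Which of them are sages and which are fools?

Jamal: fool, Quinn: sage, Jonas: sage

Consider Jamal. Suppose Jamal is a sage.
Then no assignment of the remaining roles makes every statement match its speaker's type — contradiction.
So Jamal is a fool.
Consider Quinn. Suppose Quinn is a fool.
Then Jamal's statement comes out true, contradicting Jamal being a fool.
So Quinn is a sage.
Consider Jonas. Suppose Jonas is a fool.
Then Quinn's statement comes out false, contradicting Quinn being a sage.
So Jonas is a sage.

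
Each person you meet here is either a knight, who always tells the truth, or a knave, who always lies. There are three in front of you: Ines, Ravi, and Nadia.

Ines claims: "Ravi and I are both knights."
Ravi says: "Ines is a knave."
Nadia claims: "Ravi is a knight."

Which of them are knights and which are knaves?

Ines: knave, Ravi: knight, Nadia: knight

Consider Ines. Suppose Ines is a knight.
Then no assignment of the remaining roles makes every statement match its speaker's type — contradiction.
So Ines is a knave.
With that fixed, Ravi's statement is true, so Ravi is a knight.
With that fixed, Nadia's statement is true, so Nadia is a knight.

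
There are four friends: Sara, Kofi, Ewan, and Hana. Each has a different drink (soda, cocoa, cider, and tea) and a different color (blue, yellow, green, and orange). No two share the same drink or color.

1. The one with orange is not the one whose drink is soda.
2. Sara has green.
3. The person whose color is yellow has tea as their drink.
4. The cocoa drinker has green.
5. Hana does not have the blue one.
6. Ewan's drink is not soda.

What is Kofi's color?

With clues 1–2, green is impossible for Kofi's color.
With clues 1–6, orange and yellow are impossible for Kofi's color.
That leaves blue.

blue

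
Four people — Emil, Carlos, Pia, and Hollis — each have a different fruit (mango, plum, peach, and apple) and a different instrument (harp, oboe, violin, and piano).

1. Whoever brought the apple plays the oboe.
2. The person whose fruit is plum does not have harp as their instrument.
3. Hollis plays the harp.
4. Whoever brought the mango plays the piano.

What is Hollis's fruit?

peach

With clues 1–3, apple and plum are impossible for Hollis's fruit.
With clues 1–4, mango is impossible for Hollis's fruit.
That leaves peach.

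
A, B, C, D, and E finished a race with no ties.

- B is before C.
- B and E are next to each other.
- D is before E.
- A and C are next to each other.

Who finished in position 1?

D

With clue 1, C is ruled out for place 1.
With clues 1–3, B and E are ruled out for place 1.
With clues 1–4, A is ruled out for place 1.
So place 1 is D.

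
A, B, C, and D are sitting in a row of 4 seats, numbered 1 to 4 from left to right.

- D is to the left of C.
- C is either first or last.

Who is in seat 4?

With clue 1, D is ruled out for seat 4.
With clues 1–2, A and B are ruled out for seat 4.
So seat 4 is C.

C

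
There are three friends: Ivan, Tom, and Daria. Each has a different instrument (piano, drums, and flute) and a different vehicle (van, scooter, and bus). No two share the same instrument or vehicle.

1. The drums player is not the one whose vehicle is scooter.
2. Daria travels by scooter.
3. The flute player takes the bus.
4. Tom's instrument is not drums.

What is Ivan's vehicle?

van

With clues 1–2, scooter is impossible for Ivan's vehicle.
With clues 1–4, bus is impossible for Ivan's vehicle.
That leaves van.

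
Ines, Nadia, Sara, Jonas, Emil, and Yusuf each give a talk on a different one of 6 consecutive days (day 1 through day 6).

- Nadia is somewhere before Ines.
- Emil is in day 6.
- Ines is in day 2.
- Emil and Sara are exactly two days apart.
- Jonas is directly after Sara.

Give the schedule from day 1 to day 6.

Nadia, Ines, Yusuf, Sara, Jonas, Emil

From clue 1: Ines is in {2,3,4,5,6}.
From clues 1–2: Emil → day 6.
From clues 1–3: Nadia → day 1, Ines → day 2.
From clues 1–4: Sara → day 4.
From clues 1–5: Yusuf → day 3, Jonas → day 5.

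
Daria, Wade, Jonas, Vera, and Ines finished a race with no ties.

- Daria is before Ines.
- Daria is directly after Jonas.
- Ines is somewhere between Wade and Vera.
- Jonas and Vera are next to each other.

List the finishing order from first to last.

From clue 1: Daria is in {1,2,3,4}.
From clues 1–2: Daria is in {2,3,4}.
From clues 1–3: Ines → place 4.
From clues 1–4: Vera → place 1, Jonas → place 2, Daria → place 3, Wade → place 5.

Vera, Jonas, Daria, Ines, Wade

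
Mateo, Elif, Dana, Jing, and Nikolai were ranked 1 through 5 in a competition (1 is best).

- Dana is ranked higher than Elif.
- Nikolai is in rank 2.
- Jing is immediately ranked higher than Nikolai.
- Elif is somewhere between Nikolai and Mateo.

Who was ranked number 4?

With clues 1–2, Nikolai is ruled out for rank 4.
With clues 1–3, Jing is ruled out for rank 4.
With clues 1–4, Dana and Mateo are ruled out for rank 4.
So rank 4 is Elif.

Elif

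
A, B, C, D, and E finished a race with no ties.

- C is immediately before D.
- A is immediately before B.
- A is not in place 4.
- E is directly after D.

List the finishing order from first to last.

From clue 1: C is in {1,2,3,4}.
From clues 1–2: E is in {1,3,5}.
From clues 1–3: A is in {1,2,3}.
From clues 1–4: A → place 1, B → place 2, C → place 3, D → place 4, E → place 5.

A, B, C, D, E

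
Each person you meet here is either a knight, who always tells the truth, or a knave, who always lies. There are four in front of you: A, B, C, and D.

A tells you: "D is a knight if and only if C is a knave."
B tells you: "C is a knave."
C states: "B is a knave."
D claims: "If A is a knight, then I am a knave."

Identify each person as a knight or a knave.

Consider A. Suppose A is a knight.
Then whichever role D has, D's statement has the wrong truth value — contradiction.
So A is a knave.
With that fixed, D's statement is true, so D is a knight.
Consider B. Suppose B is a knight.
Then no assignment of the remaining roles makes every statement match its speaker's type — contradiction.
So B is a knave.
With that fixed, C's statement is true, so C is a knight.

A: knave, B: knave, C: knight, D: knight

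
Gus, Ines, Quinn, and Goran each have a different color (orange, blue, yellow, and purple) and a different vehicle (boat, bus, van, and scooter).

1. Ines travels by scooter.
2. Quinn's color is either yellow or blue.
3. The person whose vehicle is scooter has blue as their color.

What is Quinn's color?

With clues 1–2, orange and purple are impossible for Quinn's color.
With clues 1–3, blue is impossible for Quinn's color.
That leaves yellow.

yellow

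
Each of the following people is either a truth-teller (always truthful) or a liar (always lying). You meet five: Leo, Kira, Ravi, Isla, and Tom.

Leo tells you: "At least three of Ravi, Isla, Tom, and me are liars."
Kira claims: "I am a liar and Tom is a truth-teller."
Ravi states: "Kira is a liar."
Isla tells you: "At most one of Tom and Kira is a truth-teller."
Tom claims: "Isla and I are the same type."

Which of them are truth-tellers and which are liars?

Consider Leo. Suppose Leo is a truth-teller.
Then no assignment of the remaining roles makes every statement match its speaker's type — contradiction.
So Leo is a liar.
Consider Kira. Suppose Kira is a truth-teller.
Then Kira's own statement would have to be true, but it can't be — contradiction.
So Kira is a liar.
With that fixed, Ravi's statement is true, so Ravi is a truth-teller.
With that fixed, Isla's statement is true, so Isla is a truth-teller.
Consider Tom. Suppose Tom is a truth-teller.
Then Kira's statement comes out true, contradicting Kira being a liar.
So Tom is a liar.

Leo: liar, Kira: liar, Ravi: truth-teller, Isla: truth-teller, Tom: liar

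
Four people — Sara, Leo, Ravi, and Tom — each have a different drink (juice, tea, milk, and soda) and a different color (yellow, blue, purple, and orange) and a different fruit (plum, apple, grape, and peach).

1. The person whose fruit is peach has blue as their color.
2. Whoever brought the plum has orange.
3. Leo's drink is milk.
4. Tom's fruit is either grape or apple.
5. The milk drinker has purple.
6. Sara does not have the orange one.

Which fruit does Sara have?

With clues 1–5, apple and grape are impossible for Sara's fruit.
With clues 1–6, plum is impossible for Sara's fruit.
That leaves peach.

peach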